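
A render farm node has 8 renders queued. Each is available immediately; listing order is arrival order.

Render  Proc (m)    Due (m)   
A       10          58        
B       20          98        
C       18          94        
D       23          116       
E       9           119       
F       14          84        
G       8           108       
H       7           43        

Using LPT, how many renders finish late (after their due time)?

LPT (decreasing processing time): D B C F A E G H.
D: 0→23, due 116, tardiness 0
B: 23→43, due 98, tardiness 0
C: 43→61, due 94, tardiness 0
F: 61→75, due 84, tardiness 0
A: 75→85, due 58, tardiness 27
E: 85→94, due 119, tardiness 0
G: 94→102, due 108, tardiness 0
H: 102→109, due 43, tardiness 66
Late renders: 2.

2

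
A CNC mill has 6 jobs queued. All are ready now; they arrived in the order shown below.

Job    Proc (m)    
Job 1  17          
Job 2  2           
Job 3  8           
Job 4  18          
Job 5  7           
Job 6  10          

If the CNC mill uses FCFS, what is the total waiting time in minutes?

FIFO (arrival order): Job 1 Job 2 Job 3 Job 4 Job 5 Job 6.
Job 1: waits 0, runs 0→17
Job 2: waits 17, runs 17→19
Job 3: waits 19, runs 19→27
Job 4: waits 27, runs 27→45
Job 5: waits 45, runs 45→52
Job 6: waits 52, runs 52→62
Sum = 0+17+19+27+45+52 = 160.

160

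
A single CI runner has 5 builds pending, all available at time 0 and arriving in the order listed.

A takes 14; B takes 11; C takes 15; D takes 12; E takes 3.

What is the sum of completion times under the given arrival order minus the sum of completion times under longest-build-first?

-6

FIFO (arrival order): A B C D E.
A: 0→14
B: 14→25
C: 25→40
D: 40→52
E: 52→55
Sum = 14+25+40+52+55 = 186.
LPT (decreasing processing time): C A D B E.
C: 0→15
A: 15→29
D: 29→41
B: 41→52
E: 52→55
Sum = 15+29+41+52+55 = 192.
Difference = 186 − 192 = -6.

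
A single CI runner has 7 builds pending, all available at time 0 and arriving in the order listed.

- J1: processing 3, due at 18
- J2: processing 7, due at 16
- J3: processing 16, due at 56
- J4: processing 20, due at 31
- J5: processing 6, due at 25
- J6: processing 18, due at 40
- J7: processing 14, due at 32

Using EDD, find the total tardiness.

EDD (increasing due date): J2 J1 J5 J4 J7 J6 J3.
J2: 0→7, due 16, tardiness 0
J1: 7→10, due 18, tardiness 0
J5: 10→16, due 25, tardiness 0
J4: 16→36, due 31, tardiness 5
J7: 36→50, due 32, tardiness 18
J6: 50→68, due 40, tardiness 28
J3: 68→84, due 56, tardiness 28
Sum = 0+0+0+5+18+28+28 = 79.

79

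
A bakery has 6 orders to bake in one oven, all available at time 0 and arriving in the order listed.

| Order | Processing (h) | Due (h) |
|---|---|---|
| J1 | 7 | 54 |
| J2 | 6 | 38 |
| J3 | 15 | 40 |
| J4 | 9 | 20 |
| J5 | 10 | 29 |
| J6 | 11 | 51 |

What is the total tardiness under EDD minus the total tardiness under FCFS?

-38

EDD (increasing due date): J4 J5 J2 J3 J6 J1.
J4: 0→9, due 20, tardiness 0
J5: 9→19, due 29, tardiness 0
J2: 19→25, due 38, tardiness 0
J3: 25→40, due 40, tardiness 0
J6: 40→51, due 51, tardiness 0
J1: 51→58, due 54, tardiness 4
Sum = 0+0+0+0+0+4 = 4.
FIFO (arrival order): J1 J2 J3 J4 J5 J6.
J1: 0→7, due 54, tardiness 0
J2: 7→13, due 38, tardiness 0
J3: 13→28, due 40, tardiness 0
J4: 28→37, due 20, tardiness 17
J5: 37→47, due 29, tardiness 18
J6: 47→58, due 51, tardiness 7
Sum = 0+0+0+17+18+7 = 42.
Difference = 4 − 42 = -38.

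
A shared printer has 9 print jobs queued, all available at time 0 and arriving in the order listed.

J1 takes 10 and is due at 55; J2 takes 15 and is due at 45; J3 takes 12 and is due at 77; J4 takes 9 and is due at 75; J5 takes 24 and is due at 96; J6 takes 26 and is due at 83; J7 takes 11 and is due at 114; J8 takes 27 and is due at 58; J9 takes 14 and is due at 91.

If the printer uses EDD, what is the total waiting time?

EDD (increasing due date): J2 J1 J8 J4 J3 J6 J9 J5 J7.
J2: waits 0, runs 0→15
J1: waits 15, runs 15→25
J8: waits 25, runs 25→52
J4: waits 52, runs 52→61
J3: waits 61, runs 61→73
J6: waits 73, runs 73→99
J9: waits 99, runs 99→113
J5: waits 113, runs 113→137
J7: waits 137, runs 137→148
Sum = 0+15+25+52+61+73+99+113+137 = 575.

575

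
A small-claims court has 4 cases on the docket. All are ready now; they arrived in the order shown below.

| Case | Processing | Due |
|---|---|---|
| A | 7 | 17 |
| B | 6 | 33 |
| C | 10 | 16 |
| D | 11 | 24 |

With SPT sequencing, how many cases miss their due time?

SPT (increasing processing time): B A C D.
B: 0→6, due 33, tardiness 0
A: 6→13, due 17, tardiness 0
C: 13→23, due 16, tardiness 7
D: 23→34, due 24, tardiness 10
Late cases: 2.

2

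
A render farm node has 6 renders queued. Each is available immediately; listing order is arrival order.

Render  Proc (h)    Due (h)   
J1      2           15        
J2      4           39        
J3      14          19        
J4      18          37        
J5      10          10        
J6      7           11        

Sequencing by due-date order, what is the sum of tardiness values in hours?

EDD (increasing due date): J5 J6 J1 J3 J4 J2.
J5: 0→10, due 10, tardiness 0
J6: 10→17, due 11, tardiness 6
J1: 17→19, due 15, tardiness 4
J3: 19→33, due 19, tardiness 14
J4: 33→51, due 37, tardiness 14
J2: 51→55, due 39, tardiness 16
Sum = 0+6+4+14+14+16 = 54.

54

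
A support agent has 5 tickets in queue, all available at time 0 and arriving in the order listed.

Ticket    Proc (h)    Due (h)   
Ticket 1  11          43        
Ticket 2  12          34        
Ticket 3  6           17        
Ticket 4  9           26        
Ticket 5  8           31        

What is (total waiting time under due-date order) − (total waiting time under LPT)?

EDD (increasing due date): Ticket 3 Ticket 4 Ticket 5 Ticket 2 Ticket 1.
Ticket 3: waits 0, runs 0→6
Ticket 4: waits 6, runs 6→15
Ticket 5: waits 15, runs 15→23
Ticket 2: waits 23, runs 23→35
Ticket 1: waits 35, runs 35→46
Sum = 0+6+15+23+35 = 79.
LPT (decreasing processing time): Ticket 2 Ticket 1 Ticket 4 Ticket 5 Ticket 3.
Ticket 2: waits 0, runs 0→12
Ticket 1: waits 12, runs 12→23
Ticket 4: waits 23, runs 23→32
Ticket 5: waits 32, runs 32→40
Ticket 3: waits 40, runs 40→46
Sum = 0+12+23+32+40 = 107.
Difference = 79 − 107 = -28.

-28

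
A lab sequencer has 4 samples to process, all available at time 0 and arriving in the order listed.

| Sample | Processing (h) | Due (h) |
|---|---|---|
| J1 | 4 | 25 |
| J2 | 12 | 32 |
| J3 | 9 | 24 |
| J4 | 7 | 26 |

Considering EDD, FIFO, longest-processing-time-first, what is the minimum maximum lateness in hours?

EDD (increasing due date): J3 J1 J4 J2.
J3: 0→9, due 24, lateness -15
J1: 9→13, due 25, lateness -12
J4: 13→20, due 26, lateness -6
J2: 20→32, due 32, lateness 0
Maximum = 0.
FIFO (arrival order): J1 J2 J3 J4.
J1: 0→4, due 25, lateness -21
J2: 4→16, due 32, lateness -16
J3: 16→25, due 24, lateness 1
J4: 25→32, due 26, lateness 6
Maximum = 6.
LPT (decreasing processing time): J2 J3 J4 J1.
J2: 0→12, due 32, lateness -20
J3: 12→21, due 24, lateness -3
J4: 21→28, due 26, lateness 2
J1: 28→32, due 25, lateness 7
Maximum = 7.
EDD 0, FIFO 6, LPT 7 → minimum 0.

0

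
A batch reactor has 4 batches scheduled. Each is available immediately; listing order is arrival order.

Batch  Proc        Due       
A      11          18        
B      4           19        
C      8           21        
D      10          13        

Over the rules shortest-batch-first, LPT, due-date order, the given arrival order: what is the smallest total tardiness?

21

SPT (increasing processing time): B C D A.
B: 0→4, due 19, tardiness 0
C: 4→12, due 21, tardiness 0
D: 12→22, due 13, tardiness 9
A: 22→33, due 18, tardiness 15
Sum = 0+0+9+15 = 24.
LPT (decreasing processing time): A D C B.
A: 0→11, due 18, tardiness 0
D: 11→21, due 13, tardiness 8
C: 21→29, due 21, tardiness 8
B: 29→33, due 19, tardiness 14
Sum = 0+8+8+14 = 30.
EDD (increasing due date): D A B C.
D: 0→10, due 13, tardiness 0
A: 10→21, due 18, tardiness 3
B: 21→25, due 19, tardiness 6
C: 25→33, due 21, tardiness 12
Sum = 0+3+6+12 = 21.
FIFO (arrival order): A B C D.
A: 0→11, due 18, tardiness 0
B: 11→15, due 19, tardiness 0
C: 15→23, due 21, tardiness 2
D: 23→33, due 13, tardiness 20
Sum = 0+0+2+20 = 22.
SPT 24, LPT 30, EDD 21, FIFO 22 → minimum 21.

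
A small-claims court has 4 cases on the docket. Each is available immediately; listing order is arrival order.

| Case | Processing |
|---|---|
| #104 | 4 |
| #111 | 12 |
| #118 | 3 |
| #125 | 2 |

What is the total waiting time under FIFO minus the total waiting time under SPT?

23

FIFO (arrival order): #104 #111 #118 #125.
#104: waits 0, runs 0→4
#111: waits 4, runs 4→16
#118: waits 16, runs 16→19
#125: waits 19, runs 19→21
Sum = 0+4+16+19 = 39.
SPT (increasing processing time): #125 #118 #104 #111.
#125: waits 0, runs 0→2
#118: waits 2, runs 2→5
#104: waits 5, runs 5→9
#111: waits 9, runs 9→21
Sum = 0+2+5+9 = 16.
Difference = 39 − 16 = 23.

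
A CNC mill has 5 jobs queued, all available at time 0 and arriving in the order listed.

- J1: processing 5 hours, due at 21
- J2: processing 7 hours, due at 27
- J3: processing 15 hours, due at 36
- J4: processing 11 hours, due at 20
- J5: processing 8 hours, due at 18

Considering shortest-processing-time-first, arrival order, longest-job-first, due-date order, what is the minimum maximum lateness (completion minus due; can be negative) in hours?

10

SPT (increasing processing time): J1 J2 J5 J4 J3.
J1: 0→5, due 21, lateness -16
J2: 5→12, due 27, lateness -15
J5: 12→20, due 18, lateness 2
J4: 20→31, due 20, lateness 11
J3: 31→46, due 36, lateness 10
Maximum = 11.
FIFO (arrival order): J1 J2 J3 J4 J5.
J1: 0→5, due 21, lateness -16
J2: 5→12, due 27, lateness -15
J3: 12→27, due 36, lateness -9
J4: 27→38, due 20, lateness 18
J5: 38→46, due 18, lateness 28
Maximum = 28.
LPT (decreasing processing time): J3 J4 J5 J2 J1.
J3: 0→15, due 36, lateness -21
J4: 15→26, due 20, lateness 6
J5: 26→34, due 18, lateness 16
J2: 34→41, due 27, lateness 14
J1: 41→46, due 21, lateness 25
Maximum = 25.
EDD (increasing due date): J5 J4 J1 J2 J3.
J5: 0→8, due 18, lateness -10
J4: 8→19, due 20, lateness -1
J1: 19→24, due 21, lateness 3
J2: 24→31, due 27, lateness 4
J3: 31→46, due 36, lateness 10
Maximum = 10.
SPT 11, FIFO 28, LPT 25, EDD 10 → minimum 10.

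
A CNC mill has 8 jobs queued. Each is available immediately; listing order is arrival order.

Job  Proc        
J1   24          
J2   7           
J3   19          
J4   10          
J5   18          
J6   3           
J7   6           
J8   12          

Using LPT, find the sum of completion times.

569

LPT (decreasing processing time): J1 J3 J5 J8 J4 J2 J7 J6.
J1: 0→24
J3: 24→43
J5: 43→61
J8: 61→73
J4: 73→83
J2: 83→90
J7: 90→96
J6: 96→99
Sum = 24+43+61+73+83+90+96+99 = 569.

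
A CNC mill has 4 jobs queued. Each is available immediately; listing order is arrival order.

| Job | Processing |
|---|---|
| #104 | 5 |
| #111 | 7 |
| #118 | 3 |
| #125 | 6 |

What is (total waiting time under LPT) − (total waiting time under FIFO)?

6

LPT (decreasing processing time): #111 #125 #104 #118.
#111: waits 0, runs 0→7
#125: waits 7, runs 7→13
#104: waits 13, runs 13→18
#118: waits 18, runs 18→21
Sum = 0+7+13+18 = 38.
FIFO (arrival order): #104 #111 #118 #125.
#104: waits 0, runs 0→5
#111: waits 5, runs 5→12
#118: waits 12, runs 12→15
#125: waits 15, runs 15→21
Sum = 0+5+12+15 = 32.
Difference = 38 − 32 = 6.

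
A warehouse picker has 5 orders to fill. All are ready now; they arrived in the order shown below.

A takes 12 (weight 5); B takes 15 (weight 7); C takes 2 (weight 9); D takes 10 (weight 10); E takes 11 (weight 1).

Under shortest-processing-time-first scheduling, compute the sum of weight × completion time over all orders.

SPT (increasing processing time): C D E A B.
C: finishes 2, weight 9, w·C = 18
D: finishes 12, weight 10, w·C = 120
E: finishes 23, weight 1, w·C = 23
A: finishes 35, weight 5, w·C = 175
B: finishes 50, weight 7, w·C = 350
Sum = 18+120+23+175+350 = 686.

686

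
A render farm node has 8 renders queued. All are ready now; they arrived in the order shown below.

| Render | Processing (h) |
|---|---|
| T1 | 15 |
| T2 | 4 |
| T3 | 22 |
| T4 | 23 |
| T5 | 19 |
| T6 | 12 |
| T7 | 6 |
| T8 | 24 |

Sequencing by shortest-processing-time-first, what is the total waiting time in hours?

SPT (increasing processing time): T2 T7 T6 T1 T5 T3 T4 T8.
T2: waits 0, runs 0→4
T7: waits 4, runs 4→10
T6: waits 10, runs 10→22
T1: waits 22, runs 22→37
T5: waits 37, runs 37→56
T3: waits 56, runs 56→78
T4: waits 78, runs 78→101
T8: waits 101, runs 101→125
Sum = 0+4+10+22+37+56+78+101 = 308.

308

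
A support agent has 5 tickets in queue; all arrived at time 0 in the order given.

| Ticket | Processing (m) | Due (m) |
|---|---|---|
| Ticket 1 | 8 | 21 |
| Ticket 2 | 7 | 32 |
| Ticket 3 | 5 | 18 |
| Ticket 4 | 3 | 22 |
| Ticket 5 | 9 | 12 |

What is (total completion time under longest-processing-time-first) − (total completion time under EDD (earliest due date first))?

9

LPT (decreasing processing time): Ticket 5 Ticket 1 Ticket 2 Ticket 3 Ticket 4.
Ticket 5: 0→9
Ticket 1: 9→17
Ticket 2: 17→24
Ticket 3: 24→29
Ticket 4: 29→32
Sum = 9+17+24+29+32 = 111.
EDD (increasing due date): Ticket 5 Ticket 3 Ticket 1 Ticket 4 Ticket 2.
Ticket 5: 0→9
Ticket 3: 9→14
Ticket 1: 14→22
Ticket 4: 22→25
Ticket 2: 25→32
Sum = 9+14+22+25+32 = 102.
Difference = 111 − 102 = 9.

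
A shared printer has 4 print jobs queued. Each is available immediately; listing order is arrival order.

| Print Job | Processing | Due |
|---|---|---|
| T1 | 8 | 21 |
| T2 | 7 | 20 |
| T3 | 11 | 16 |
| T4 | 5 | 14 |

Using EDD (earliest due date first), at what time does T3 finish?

16

EDD (increasing due date): T4 T3 T2 T1.
T4: 0→5
T3: 5→16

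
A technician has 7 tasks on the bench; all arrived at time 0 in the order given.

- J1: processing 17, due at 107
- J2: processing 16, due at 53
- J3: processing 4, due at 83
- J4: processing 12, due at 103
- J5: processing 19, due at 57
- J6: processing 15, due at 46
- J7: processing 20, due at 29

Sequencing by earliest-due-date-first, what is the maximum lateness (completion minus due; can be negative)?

EDD (increasing due date): J7 J6 J2 J5 J3 J4 J1.
J7: 0→20, due 29, lateness -9
J6: 20→35, due 46, lateness -11
J2: 35→51, due 53, lateness -2
J5: 51→70, due 57, lateness 13
J3: 70→74, due 83, lateness -9
J4: 74→86, due 103, lateness -17
J1: 86→103, due 107, lateness -4
Maximum = 13.

13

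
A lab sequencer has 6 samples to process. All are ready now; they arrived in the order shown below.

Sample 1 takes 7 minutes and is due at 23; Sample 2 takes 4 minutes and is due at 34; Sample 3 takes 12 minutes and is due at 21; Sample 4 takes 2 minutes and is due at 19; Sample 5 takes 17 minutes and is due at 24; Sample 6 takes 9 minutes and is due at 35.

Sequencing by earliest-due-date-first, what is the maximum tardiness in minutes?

EDD (increasing due date): Sample 4 Sample 3 Sample 1 Sample 5 Sample 2 Sample 6.
Sample 4: 0→2, due 19, tardiness 0
Sample 3: 2→14, due 21, tardiness 0
Sample 1: 14→21, due 23, tardiness 0
Sample 5: 21→38, due 24, tardiness 14
Sample 2: 38→42, due 34, tardiness 8
Sample 6: 42→51, due 35, tardiness 16
Maximum = 16.

16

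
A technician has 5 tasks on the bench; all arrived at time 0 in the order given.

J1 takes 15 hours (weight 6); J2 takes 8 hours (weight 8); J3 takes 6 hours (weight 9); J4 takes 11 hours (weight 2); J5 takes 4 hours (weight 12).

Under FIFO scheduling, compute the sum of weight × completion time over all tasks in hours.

FIFO (arrival order): J1 J2 J3 J4 J5.
J1: finishes 15, weight 6, w·C = 90
J2: finishes 23, weight 8, w·C = 184
J3: finishes 29, weight 9, w·C = 261
J4: finishes 40, weight 2, w·C = 80
J5: finishes 44, weight 12, w·C = 528
Sum = 90+184+261+80+528 = 1143.

1143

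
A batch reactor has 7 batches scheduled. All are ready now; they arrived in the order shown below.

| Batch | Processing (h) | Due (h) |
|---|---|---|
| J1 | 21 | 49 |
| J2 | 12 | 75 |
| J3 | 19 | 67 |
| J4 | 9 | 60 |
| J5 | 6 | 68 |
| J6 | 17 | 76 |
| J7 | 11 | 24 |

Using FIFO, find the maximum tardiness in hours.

71

FIFO (arrival order): J1 J2 J3 J4 J5 J6 J7.
J1: 0→21, due 49, tardiness 0
J2: 21→33, due 75, tardiness 0
J3: 33→52, due 67, tardiness 0
J4: 52→61, due 60, tardiness 1
J5: 61→67, due 68, tardiness 0
J6: 67→84, due 76, tardiness 8
J7: 84→95, due 24, tardiness 71
Maximum = 71.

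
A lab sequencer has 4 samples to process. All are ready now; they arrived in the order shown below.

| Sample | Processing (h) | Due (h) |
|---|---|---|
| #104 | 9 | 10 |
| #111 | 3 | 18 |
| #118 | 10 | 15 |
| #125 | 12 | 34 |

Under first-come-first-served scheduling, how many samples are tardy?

1

FIFO (arrival order): #104 #111 #118 #125.
#104: 0→9, due 10, tardiness 0
#111: 9→12, due 18, tardiness 0
#118: 12→22, due 15, tardiness 7
#125: 22→34, due 34, tardiness 0
Late samples: 1.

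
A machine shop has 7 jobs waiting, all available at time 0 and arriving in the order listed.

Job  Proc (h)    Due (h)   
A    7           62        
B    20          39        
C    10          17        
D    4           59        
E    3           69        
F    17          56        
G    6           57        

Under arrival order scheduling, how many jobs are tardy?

3

FIFO (arrival order): A B C D E F G.
A: 0→7, due 62, tardiness 0
B: 7→27, due 39, tardiness 0
C: 27→37, due 17, tardiness 20
D: 37→41, due 59, tardiness 0
E: 41→44, due 69, tardiness 0
F: 44→61, due 56, tardiness 5
G: 61→67, due 57, tardiness 10
Late jobs: 3.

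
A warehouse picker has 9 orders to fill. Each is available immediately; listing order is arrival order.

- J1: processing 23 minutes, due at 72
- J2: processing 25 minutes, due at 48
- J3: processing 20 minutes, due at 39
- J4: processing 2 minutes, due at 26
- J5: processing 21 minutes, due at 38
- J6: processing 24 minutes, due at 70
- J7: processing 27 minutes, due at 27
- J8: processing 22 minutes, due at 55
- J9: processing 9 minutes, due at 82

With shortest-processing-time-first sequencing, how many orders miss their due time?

SPT (increasing processing time): J4 J9 J3 J5 J8 J1 J6 J2 J7.
J4: 0→2, due 26, tardiness 0
J9: 2→11, due 82, tardiness 0
J3: 11→31, due 39, tardiness 0
J5: 31→52, due 38, tardiness 14
J8: 52→74, due 55, tardiness 19
J1: 74→97, due 72, tardiness 25
J6: 97→121, due 70, tardiness 51
J2: 121→146, due 48, tardiness 98
J7: 146→173, due 27, tardiness 146
Late orders: 6.

6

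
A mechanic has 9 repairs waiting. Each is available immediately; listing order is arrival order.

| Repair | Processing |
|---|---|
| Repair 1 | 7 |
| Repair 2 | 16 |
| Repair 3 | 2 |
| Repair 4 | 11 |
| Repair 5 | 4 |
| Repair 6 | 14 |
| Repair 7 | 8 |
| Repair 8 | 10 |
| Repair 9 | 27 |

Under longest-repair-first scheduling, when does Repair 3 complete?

LPT (decreasing processing time): Repair 9 Repair 2 Repair 6 Repair 4 Repair 8 Repair 7 Repair 1 Repair 5 Repair 3.
Repair 9: 0→27
Repair 2: 27→43
Repair 6: 43→57
Repair 4: 57→68
Repair 8: 68→78
Repair 7: 78→86
Repair 1: 86→93
Repair 5: 93→97
Repair 3: 97→99

99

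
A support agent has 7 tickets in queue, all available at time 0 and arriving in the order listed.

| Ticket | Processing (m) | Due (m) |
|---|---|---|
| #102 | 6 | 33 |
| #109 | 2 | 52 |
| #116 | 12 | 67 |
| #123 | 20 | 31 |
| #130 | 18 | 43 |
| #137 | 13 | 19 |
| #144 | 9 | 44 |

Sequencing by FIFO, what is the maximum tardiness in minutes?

FIFO (arrival order): #102 #109 #116 #123 #130 #137 #144.
#102: 0→6, due 33, tardiness 0
#109: 6→8, due 52, tardiness 0
#116: 8→20, due 67, tardiness 0
#123: 20→40, due 31, tardiness 9
#130: 40→58, due 43, tardiness 15
#137: 58→71, due 19, tardiness 52
#144: 71→80, due 44, tardiness 36
Maximum = 52.

52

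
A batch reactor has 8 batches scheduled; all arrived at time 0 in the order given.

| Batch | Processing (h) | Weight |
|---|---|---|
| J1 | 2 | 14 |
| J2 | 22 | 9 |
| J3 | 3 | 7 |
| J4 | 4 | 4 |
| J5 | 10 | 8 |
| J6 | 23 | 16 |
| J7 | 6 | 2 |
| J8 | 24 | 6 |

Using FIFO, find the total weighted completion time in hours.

FIFO (arrival order): J1 J2 J3 J4 J5 J6 J7 J8.
J1: finishes 2, weight 14, w·C = 28
J2: finishes 24, weight 9, w·C = 216
J3: finishes 27, weight 7, w·C = 189
J4: finishes 31, weight 4, w·C = 124
J5: finishes 41, weight 8, w·C = 328
J6: finishes 64, weight 16, w·C = 1024
J7: finishes 70, weight 2, w·C = 140
J8: finishes 94, weight 6, w·C = 564
Sum = 28+216+189+124+328+1024+140+564 = 2613.

2613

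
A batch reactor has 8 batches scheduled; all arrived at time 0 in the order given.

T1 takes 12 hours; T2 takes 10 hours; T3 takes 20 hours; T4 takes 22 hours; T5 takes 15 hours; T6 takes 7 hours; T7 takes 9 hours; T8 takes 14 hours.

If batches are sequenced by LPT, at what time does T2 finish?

93

LPT (decreasing processing time): T4 T3 T5 T8 T1 T2 T7 T6.
T4: 0→22
T3: 22→42
T5: 42→57
T8: 57→71
T1: 71→83
T2: 83→93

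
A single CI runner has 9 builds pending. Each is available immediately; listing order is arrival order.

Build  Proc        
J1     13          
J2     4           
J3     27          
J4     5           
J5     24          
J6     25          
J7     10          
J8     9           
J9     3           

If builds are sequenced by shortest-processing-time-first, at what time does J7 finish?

31

SPT (increasing processing time): J9 J2 J4 J8 J7 J1 J5 J6 J3.
J9: 0→3
J2: 3→7
J4: 7→12
J8: 12→21
J7: 21→31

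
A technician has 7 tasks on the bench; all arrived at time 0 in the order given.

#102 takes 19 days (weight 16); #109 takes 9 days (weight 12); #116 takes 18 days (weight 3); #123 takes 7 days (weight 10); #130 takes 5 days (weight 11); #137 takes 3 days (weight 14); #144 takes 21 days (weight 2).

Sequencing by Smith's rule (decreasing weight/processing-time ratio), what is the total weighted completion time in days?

1603

WSPT (decreasing weight/processing-time ratio): #137 #130 #123 #109 #102 #116 #144.
#137: finishes 3, weight 14, w·C = 42
#130: finishes 8, weight 11, w·C = 88
#123: finishes 15, weight 10, w·C = 150
#109: finishes 24, weight 12, w·C = 288
#102: finishes 43, weight 16, w·C = 688
#116: finishes 61, weight 3, w·C = 183
#144: finishes 82, weight 2, w·C = 164
Sum = 42+88+150+288+688+183+164 = 1603.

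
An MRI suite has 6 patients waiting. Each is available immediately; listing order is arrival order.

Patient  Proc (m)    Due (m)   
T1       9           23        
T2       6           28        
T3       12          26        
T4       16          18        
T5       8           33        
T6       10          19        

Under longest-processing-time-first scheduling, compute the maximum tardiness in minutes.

LPT (decreasing processing time): T4 T3 T6 T1 T5 T2.
T4: 0→16, due 18, tardiness 0
T3: 16→28, due 26, tardiness 2
T6: 28→38, due 19, tardiness 19
T1: 38→47, due 23, tardiness 24
T5: 47→55, due 33, tardiness 22
T2: 55→61, due 28, tardiness 33
Maximum = 33.

33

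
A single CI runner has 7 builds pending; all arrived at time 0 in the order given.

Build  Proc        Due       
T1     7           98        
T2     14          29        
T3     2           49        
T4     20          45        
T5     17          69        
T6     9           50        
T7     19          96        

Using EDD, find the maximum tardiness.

0

EDD (increasing due date): T2 T4 T3 T6 T5 T7 T1.
T2: 0→14, due 29, tardiness 0
T4: 14→34, due 45, tardiness 0
T3: 34→36, due 49, tardiness 0
T6: 36→45, due 50, tardiness 0
T5: 45→62, due 69, tardiness 0
T7: 62→81, due 96, tardiness 0
T1: 81→88, due 98, tardiness 0
Maximum = 0.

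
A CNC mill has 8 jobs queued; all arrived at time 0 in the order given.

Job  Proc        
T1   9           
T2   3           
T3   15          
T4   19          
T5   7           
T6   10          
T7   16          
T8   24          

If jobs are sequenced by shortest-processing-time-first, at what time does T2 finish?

3

SPT (increasing processing time): T2 T5 T1 T6 T3 T7 T4 T8.
T2: 0→3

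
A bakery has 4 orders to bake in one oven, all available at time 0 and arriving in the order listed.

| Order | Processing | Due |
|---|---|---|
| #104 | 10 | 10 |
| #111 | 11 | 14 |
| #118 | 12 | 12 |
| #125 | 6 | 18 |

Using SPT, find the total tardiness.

46

SPT (increasing processing time): #125 #104 #111 #118.
#125: 0→6, due 18, tardiness 0
#104: 6→16, due 10, tardiness 6
#111: 16→27, due 14, tardiness 13
#118: 27→39, due 12, tardiness 27
Sum = 0+6+13+27 = 46.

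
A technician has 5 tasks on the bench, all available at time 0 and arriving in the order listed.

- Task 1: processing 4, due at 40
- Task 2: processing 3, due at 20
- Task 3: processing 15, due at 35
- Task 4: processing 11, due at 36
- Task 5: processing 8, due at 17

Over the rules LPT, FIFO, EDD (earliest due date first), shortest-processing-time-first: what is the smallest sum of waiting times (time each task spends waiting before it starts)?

LPT (decreasing processing time): Task 3 Task 4 Task 5 Task 1 Task 2.
Task 3: waits 0, runs 0→15
Task 4: waits 15, runs 15→26
Task 5: waits 26, runs 26→34
Task 1: waits 34, runs 34→38
Task 2: waits 38, runs 38→41
Sum = 0+15+26+34+38 = 113.
FIFO (arrival order): Task 1 Task 2 Task 3 Task 4 Task 5.
Task 1: waits 0, runs 0→4
Task 2: waits 4, runs 4→7
Task 3: waits 7, runs 7→22
Task 4: waits 22, runs 22→33
Task 5: waits 33, runs 33→41
Sum = 0+4+7+22+33 = 66.
EDD (increasing due date): Task 5 Task 2 Task 3 Task 4 Task 1.
Task 5: waits 0, runs 0→8
Task 2: waits 8, runs 8→11
Task 3: waits 11, runs 11→26
Task 4: waits 26, runs 26→37
Task 1: waits 37, runs 37→41
Sum = 0+8+11+26+37 = 82.
SPT (increasing processing time): Task 2 Task 1 Task 5 Task 4 Task 3.
Task 2: waits 0, runs 0→3
Task 1: waits 3, runs 3→7
Task 5: waits 7, runs 7→15
Task 4: waits 15, runs 15→26
Task 3: waits 26, runs 26→41
Sum = 0+3+7+15+26 = 51.
LPT 113, FIFO 66, EDD 82, SPT 51 → minimum 51.

51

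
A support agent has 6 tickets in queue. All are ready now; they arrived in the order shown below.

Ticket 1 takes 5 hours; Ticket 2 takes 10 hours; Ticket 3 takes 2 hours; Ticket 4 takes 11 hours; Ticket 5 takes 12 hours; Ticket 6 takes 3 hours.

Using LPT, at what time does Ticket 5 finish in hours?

12

LPT (decreasing processing time): Ticket 5 Ticket 4 Ticket 2 Ticket 1 Ticket 6 Ticket 3.
Ticket 5: 0→12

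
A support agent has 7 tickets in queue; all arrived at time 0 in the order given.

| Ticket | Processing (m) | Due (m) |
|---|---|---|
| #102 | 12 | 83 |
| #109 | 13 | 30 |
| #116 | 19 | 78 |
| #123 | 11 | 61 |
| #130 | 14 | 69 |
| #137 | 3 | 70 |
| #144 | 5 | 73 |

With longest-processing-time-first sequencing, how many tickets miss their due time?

LPT (decreasing processing time): #116 #130 #109 #102 #123 #144 #137.
#116: 0→19, due 78, tardiness 0
#130: 19→33, due 69, tardiness 0
#109: 33→46, due 30, tardiness 16
#102: 46→58, due 83, tardiness 0
#123: 58→69, due 61, tardiness 8
#144: 69→74, due 73, tardiness 1
#137: 74→77, due 70, tardiness 7
Late tickets: 4.

4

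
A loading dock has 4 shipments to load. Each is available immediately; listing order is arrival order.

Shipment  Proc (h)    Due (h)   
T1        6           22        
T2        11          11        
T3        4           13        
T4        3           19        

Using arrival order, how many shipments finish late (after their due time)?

FIFO (arrival order): T1 T2 T3 T4.
T1: 0→6, due 22, tardiness 0
T2: 6→17, due 11, tardiness 6
T3: 17→21, due 13, tardiness 8
T4: 21→24, due 19, tardiness 5
Late shipments: 3.

3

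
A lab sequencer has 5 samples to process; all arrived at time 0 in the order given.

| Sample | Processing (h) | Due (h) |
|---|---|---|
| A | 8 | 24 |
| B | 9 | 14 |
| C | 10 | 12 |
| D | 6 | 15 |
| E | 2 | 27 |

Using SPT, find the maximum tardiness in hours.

23

SPT (increasing processing time): E D A B C.
E: 0→2, due 27, tardiness 0
D: 2→8, due 15, tardiness 0
A: 8→16, due 24, tardiness 0
B: 16→25, due 14, tardiness 11
C: 25→35, due 12, tardiness 23
Maximum = 23.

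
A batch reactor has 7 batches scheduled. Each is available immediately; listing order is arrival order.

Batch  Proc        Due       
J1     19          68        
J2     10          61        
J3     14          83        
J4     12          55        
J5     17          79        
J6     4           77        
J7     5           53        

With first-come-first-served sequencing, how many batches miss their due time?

1

FIFO (arrival order): J1 J2 J3 J4 J5 J6 J7.
J1: 0→19, due 68, tardiness 0
J2: 19→29, due 61, tardiness 0
J3: 29→43, due 83, tardiness 0
J4: 43→55, due 55, tardiness 0
J5: 55→72, due 79, tardiness 0
J6: 72→76, due 77, tardiness 0
J7: 76→81, due 53, tardiness 28
Late batches: 1.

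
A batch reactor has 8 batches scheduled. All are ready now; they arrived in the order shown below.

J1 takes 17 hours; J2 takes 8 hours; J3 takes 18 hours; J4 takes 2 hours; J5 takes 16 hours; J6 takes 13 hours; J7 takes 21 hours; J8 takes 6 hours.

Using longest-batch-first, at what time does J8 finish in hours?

99

LPT (decreasing processing time): J7 J3 J1 J5 J6 J2 J8 J4.
J7: 0→21
J3: 21→39
J1: 39→56
J5: 56→72
J6: 72→85
J2: 85→93
J8: 93→99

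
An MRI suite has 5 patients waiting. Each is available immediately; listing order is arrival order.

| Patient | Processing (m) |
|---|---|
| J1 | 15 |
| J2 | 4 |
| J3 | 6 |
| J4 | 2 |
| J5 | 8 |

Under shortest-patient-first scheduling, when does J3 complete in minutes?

12

SPT (increasing processing time): J4 J2 J3 J5 J1.
J4: 0→2
J2: 2→6
J3: 6→12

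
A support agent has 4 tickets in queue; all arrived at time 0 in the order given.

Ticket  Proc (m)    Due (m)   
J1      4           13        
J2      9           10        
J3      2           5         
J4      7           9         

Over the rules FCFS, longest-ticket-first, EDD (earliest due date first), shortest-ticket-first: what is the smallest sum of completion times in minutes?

FIFO (arrival order): J1 J2 J3 J4.
J1: 0→4
J2: 4→13
J3: 13→15
J4: 15→22
Sum = 4+13+15+22 = 54.
LPT (decreasing processing time): J2 J4 J1 J3.
J2: 0→9
J4: 9→16
J1: 16→20
J3: 20→22
Sum = 9+16+20+22 = 67.
EDD (increasing due date): J3 J4 J2 J1.
J3: 0→2
J4: 2→9
J2: 9→18
J1: 18→22
Sum = 2+9+18+22 = 51.
SPT (increasing processing time): J3 J1 J4 J2.
J3: 0→2
J1: 2→6
J4: 6→13
J2: 13→22
Sum = 2+6+13+22 = 43.
FIFO 54, LPT 67, EDD 51, SPT 43 → minimum 43.

43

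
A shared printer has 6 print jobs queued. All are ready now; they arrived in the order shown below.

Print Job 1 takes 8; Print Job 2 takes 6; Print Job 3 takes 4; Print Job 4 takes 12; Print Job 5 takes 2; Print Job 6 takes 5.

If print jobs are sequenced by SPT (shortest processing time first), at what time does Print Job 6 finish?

11

SPT (increasing processing time): Print Job 5 Print Job 3 Print Job 6 Print Job 2 Print Job 1 Print Job 4.
Print Job 5: 0→2
Print Job 3: 2→6
Print Job 6: 6→11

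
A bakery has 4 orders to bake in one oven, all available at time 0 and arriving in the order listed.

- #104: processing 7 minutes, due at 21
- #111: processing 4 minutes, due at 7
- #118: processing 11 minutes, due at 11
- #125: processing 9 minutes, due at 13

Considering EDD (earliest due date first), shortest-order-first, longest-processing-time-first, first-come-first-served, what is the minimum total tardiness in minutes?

EDD (increasing due date): #111 #118 #125 #104.
#111: 0→4, due 7, tardiness 0
#118: 4→15, due 11, tardiness 4
#125: 15→24, due 13, tardiness 11
#104: 24→31, due 21, tardiness 10
Sum = 0+4+11+10 = 25.
SPT (increasing processing time): #111 #104 #125 #118.
#111: 0→4, due 7, tardiness 0
#104: 4→11, due 21, tardiness 0
#125: 11→20, due 13, tardiness 7
#118: 20→31, due 11, tardiness 20
Sum = 0+0+7+20 = 27.
LPT (decreasing processing time): #118 #125 #104 #111.
#118: 0→11, due 11, tardiness 0
#125: 11→20, due 13, tardiness 7
#104: 20→27, due 21, tardiness 6
#111: 27→31, due 7, tardiness 24
Sum = 0+7+6+24 = 37.
FIFO (arrival order): #104 #111 #118 #125.
#104: 0→7, due 21, tardiness 0
#111: 7→11, due 7, tardiness 4
#118: 11→22, due 11, tardiness 11
#125: 22→31, due 13, tardiness 18
Sum = 0+4+11+18 = 33.
EDD 25, SPT 27, LPT 37, FIFO 33 → minimum 25.

25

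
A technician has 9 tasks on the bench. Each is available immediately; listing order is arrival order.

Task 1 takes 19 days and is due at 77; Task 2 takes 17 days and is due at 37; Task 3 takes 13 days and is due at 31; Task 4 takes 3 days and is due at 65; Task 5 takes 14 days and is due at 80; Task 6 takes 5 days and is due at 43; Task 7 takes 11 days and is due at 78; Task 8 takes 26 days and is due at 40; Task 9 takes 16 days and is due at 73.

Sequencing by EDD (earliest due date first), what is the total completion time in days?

637

EDD (increasing due date): Task 3 Task 2 Task 8 Task 6 Task 4 Task 9 Task 1 Task 7 Task 5.
Task 3: 0→13
Task 2: 13→30
Task 8: 30→56
Task 6: 56→61
Task 4: 61→64
Task 9: 64→80
Task 1: 80→99
Task 7: 99→110
Task 5: 110→124
Sum = 13+30+56+61+64+80+99+110+124 = 637.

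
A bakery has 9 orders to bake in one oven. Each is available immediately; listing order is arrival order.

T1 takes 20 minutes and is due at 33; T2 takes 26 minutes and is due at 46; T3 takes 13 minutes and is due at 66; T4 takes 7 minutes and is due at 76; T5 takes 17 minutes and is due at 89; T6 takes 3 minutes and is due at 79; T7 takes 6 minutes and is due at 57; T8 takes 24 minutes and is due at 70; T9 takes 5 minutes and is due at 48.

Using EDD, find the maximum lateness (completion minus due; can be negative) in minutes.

EDD (increasing due date): T1 T2 T9 T7 T3 T8 T4 T6 T5.
T1: 0→20, due 33, lateness -13
T2: 20→46, due 46, lateness 0
T9: 46→51, due 48, lateness 3
T7: 51→57, due 57, lateness 0
T3: 57→70, due 66, lateness 4
T8: 70→94, due 70, lateness 24
T4: 94→101, due 76, lateness 25
T6: 101→104, due 79, lateness 25
T5: 104→121, due 89, lateness 32
Maximum = 32.

32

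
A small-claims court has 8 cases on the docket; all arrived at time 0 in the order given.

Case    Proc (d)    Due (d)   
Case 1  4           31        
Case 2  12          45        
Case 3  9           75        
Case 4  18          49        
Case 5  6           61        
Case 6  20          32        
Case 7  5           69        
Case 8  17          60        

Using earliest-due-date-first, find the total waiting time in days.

EDD (increasing due date): Case 1 Case 6 Case 2 Case 4 Case 8 Case 5 Case 7 Case 3.
Case 1: waits 0, runs 0→4
Case 6: waits 4, runs 4→24
Case 2: waits 24, runs 24→36
Case 4: waits 36, runs 36→54
Case 8: waits 54, runs 54→71
Case 5: waits 71, runs 71→77
Case 7: waits 77, runs 77→82
Case 3: waits 82, runs 82→91
Sum = 0+4+24+36+54+71+77+82 = 348.

348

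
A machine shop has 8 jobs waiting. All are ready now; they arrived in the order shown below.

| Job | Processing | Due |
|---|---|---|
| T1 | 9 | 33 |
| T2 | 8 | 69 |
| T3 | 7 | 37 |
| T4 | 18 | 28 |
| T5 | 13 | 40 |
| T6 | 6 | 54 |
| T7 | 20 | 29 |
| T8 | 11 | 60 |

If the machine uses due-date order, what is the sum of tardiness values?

EDD (increasing due date): T4 T7 T1 T3 T5 T6 T8 T2.
T4: 0→18, due 28, tardiness 0
T7: 18→38, due 29, tardiness 9
T1: 38→47, due 33, tardiness 14
T3: 47→54, due 37, tardiness 17
T5: 54→67, due 40, tardiness 27
T6: 67→73, due 54, tardiness 19
T8: 73→84, due 60, tardiness 24
T2: 84→92, due 69, tardiness 23
Sum = 0+9+14+17+27+19+24+23 = 133.

133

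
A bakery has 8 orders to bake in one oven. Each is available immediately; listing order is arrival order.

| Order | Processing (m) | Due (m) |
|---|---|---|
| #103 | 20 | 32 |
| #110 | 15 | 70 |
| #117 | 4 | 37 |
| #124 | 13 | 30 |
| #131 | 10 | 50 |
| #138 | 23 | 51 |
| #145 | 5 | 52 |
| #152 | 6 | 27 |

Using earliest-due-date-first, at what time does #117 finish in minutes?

EDD (increasing due date): #152 #124 #103 #117 #131 #138 #145 #110.
#152: 0→6
#124: 6→19
#103: 19→39
#117: 39→43

43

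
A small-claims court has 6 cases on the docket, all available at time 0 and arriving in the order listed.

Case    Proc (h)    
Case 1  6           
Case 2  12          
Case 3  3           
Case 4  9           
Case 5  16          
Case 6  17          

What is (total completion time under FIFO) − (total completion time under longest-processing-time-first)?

FIFO (arrival order): Case 1 Case 2 Case 3 Case 4 Case 5 Case 6.
Case 1: 0→6
Case 2: 6→18
Case 3: 18→21
Case 4: 21→30
Case 5: 30→46
Case 6: 46→63
Sum = 6+18+21+30+46+63 = 184.
LPT (decreasing processing time): Case 6 Case 5 Case 2 Case 4 Case 1 Case 3.
Case 6: 0→17
Case 5: 17→33
Case 2: 33→45
Case 4: 45→54
Case 1: 54→60
Case 3: 60→63
Sum = 17+33+45+54+60+63 = 272.
Difference = 184 − 272 = -88.

-88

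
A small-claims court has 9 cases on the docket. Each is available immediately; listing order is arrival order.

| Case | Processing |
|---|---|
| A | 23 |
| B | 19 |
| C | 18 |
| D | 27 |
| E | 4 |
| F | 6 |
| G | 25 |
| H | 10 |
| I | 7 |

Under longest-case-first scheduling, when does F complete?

LPT (decreasing processing time): D G A B C H I F E.
D: 0→27
G: 27→52
A: 52→75
B: 75→94
C: 94→112
H: 112→122
I: 122→129
F: 129→135

135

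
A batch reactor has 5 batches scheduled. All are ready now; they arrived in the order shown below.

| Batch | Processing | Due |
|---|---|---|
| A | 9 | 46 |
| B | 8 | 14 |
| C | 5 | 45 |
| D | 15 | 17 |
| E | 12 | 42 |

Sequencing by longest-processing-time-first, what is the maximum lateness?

30

LPT (decreasing processing time): D E A B C.
D: 0→15, due 17, lateness -2
E: 15→27, due 42, lateness -15
A: 27→36, due 46, lateness -10
B: 36→44, due 14, lateness 30
C: 44→49, due 45, lateness 4
Maximum = 30.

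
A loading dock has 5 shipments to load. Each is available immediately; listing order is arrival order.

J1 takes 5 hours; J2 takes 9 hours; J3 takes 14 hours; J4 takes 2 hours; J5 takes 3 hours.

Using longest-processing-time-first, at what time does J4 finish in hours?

33

LPT (decreasing processing time): J3 J2 J1 J5 J4.
J3: 0→14
J2: 14→23
J1: 23→28
J5: 28→31
J4: 31→33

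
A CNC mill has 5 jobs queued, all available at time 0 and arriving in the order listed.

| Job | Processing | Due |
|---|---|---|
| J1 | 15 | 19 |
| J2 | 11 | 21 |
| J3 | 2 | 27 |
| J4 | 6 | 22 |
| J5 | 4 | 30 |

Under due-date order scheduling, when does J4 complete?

32

EDD (increasing due date): J1 J2 J4 J3 J5.
J1: 0→15
J2: 15→26
J4: 26→32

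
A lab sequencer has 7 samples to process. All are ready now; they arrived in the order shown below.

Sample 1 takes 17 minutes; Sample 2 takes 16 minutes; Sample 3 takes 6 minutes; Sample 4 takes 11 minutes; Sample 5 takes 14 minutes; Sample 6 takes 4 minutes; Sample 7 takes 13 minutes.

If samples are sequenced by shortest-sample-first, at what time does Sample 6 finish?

SPT (increasing processing time): Sample 6 Sample 3 Sample 4 Sample 7 Sample 5 Sample 2 Sample 1.
Sample 6: 0→4

4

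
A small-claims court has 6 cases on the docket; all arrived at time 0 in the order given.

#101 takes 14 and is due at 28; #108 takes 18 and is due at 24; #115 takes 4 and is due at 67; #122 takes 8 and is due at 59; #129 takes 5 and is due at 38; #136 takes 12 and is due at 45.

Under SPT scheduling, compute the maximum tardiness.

SPT (increasing processing time): #115 #129 #122 #136 #101 #108.
#115: 0→4, due 67, tardiness 0
#129: 4→9, due 38, tardiness 0
#122: 9→17, due 59, tardiness 0
#136: 17→29, due 45, tardiness 0
#101: 29→43, due 28, tardiness 15
#108: 43→61, due 24, tardiness 37
Maximum = 37.

37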